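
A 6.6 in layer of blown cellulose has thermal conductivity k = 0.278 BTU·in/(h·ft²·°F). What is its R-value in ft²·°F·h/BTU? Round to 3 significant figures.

23.7 ft²·°F·h/BTU

R = L/k = 6.6/0.278 = 23.74 ft²·°F·h/BTU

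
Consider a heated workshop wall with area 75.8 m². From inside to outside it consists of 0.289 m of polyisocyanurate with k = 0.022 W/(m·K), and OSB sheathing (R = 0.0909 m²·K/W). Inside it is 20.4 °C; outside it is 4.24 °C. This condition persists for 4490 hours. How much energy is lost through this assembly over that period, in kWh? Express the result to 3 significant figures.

0.289/0.022 = 13.14
R_total = 13.14 + 0.0909 = 13.23 m²·K/W
Q = 75.8 × (20.4 − 4.24) / 13.23 = 92.61 W
E = 92.61 W × 4490 h / 1000 = 415.8 kWh

416 kWh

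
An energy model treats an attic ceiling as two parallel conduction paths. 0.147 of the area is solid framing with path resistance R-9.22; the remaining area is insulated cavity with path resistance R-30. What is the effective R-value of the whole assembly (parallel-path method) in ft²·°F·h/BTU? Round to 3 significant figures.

22.5 ft²·°F·h/BTU

U_eff = 0.853/30 + 0.147/9.22 = 0.02843 + 0.01594 = 0.04438
R_eff = 1/U_eff = 22.53 ft²·°F·h/BTU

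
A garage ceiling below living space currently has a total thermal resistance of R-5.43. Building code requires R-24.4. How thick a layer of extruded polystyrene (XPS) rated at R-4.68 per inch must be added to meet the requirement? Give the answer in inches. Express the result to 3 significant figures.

4.05 in

ΔR = 24.4 − 5.43 = 18.97 ft²·°F·h/BTU
L = ΔR / (R/in) = 18.97/4.68 = 4.053 in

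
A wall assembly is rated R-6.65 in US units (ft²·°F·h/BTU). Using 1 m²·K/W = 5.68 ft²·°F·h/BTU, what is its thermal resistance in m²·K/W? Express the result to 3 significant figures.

R_SI = 6.65/5.68 = 1.171

1.17 m²·K/W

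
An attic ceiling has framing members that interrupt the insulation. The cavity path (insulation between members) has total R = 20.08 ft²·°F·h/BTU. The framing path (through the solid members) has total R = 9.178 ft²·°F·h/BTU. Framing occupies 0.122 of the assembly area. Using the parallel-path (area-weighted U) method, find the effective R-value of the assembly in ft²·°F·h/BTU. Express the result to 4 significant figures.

17.54 ft²·°F·h/BTU

U_eff = 0.878/20.08 + 0.122/9.178 = 0.043725 + 0.013293 = 0.057018
R_eff = 1/U_eff = 17.538 ft²·°F·h/BTU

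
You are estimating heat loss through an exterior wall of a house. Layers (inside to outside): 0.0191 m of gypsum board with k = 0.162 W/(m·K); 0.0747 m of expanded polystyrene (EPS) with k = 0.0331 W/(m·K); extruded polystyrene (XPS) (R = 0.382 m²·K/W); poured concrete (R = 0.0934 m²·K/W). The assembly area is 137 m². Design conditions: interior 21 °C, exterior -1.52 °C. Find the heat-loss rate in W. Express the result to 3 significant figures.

1080 W

0.0191/0.162 = 0.1179
0.0747/0.0331 = 2.257
R_total = 0.1179 + 2.257 + 0.382 + 0.0934 = 2.85 m²·K/W
Q = A·ΔT/R = 137 × (21 − (-1.52)) / 2.85 = 1083 W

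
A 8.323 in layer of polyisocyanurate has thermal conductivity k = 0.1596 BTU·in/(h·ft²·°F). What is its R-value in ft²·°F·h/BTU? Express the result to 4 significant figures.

R = L/k = 8.323/0.1596 = 52.149 ft²·°F·h/BTU

52.15 ft²·°F·h/BTU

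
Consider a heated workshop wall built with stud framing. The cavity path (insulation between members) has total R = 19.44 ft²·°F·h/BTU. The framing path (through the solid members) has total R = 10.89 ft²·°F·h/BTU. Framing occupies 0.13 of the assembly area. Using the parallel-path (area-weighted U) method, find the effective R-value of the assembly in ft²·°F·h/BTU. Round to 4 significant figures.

U_eff = 0.87/19.44 + 0.13/10.89 = 0.044753 + 0.011938 = 0.056691
R_eff = 1/U_eff = 17.64 ft²·°F·h/BTU

17.64 ft²·°F·h/BTU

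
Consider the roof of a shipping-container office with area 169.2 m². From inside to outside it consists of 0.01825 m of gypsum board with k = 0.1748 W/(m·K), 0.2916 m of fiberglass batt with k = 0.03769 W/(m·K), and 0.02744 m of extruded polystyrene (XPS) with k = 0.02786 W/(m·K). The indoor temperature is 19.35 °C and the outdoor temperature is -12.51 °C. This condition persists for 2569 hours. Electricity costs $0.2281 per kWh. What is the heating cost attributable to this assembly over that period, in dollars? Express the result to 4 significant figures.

0.01825/0.1748 = 0.10441
0.2916/0.03769 = 7.7368
0.02744/0.02786 = 0.98492
R_total = 0.10441 + 7.7368 + 0.98492 = 8.8261 m²·K/W
Q = 169.2 × (19.35 − (-12.51)) / 8.8261 = 610.77 W
E = 610.77 W × 2569 h / 1000 = 1569.1 kWh
Cost = 1569.1 × 0.2281 = $357.9

357.9 dollars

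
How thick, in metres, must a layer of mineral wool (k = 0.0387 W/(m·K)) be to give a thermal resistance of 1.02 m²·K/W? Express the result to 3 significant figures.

L = R·k = 1.02 × 0.0387 = 0.03947 m

0.0395 m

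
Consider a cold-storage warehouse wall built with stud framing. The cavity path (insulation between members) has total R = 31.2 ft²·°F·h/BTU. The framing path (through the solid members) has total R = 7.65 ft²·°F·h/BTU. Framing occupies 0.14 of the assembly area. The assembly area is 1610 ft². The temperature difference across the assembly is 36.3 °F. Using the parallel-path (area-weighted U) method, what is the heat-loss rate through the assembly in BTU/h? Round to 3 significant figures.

2680 BTU/h

U_eff = 0.86/31.2 + 0.14/7.65 = 0.02756 + 0.0183 = 0.04586
R_eff = 1/U_eff = 21.8 ft²·°F·h/BTU
Q = 1610 × 36.3 / 21.8 = 2680 BTU/h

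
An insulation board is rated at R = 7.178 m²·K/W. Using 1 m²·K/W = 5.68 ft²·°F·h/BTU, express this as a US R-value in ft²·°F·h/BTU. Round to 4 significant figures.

R_US = 7.178 × 5.68 = 40.771

40.77 ft²·°F·h/BTU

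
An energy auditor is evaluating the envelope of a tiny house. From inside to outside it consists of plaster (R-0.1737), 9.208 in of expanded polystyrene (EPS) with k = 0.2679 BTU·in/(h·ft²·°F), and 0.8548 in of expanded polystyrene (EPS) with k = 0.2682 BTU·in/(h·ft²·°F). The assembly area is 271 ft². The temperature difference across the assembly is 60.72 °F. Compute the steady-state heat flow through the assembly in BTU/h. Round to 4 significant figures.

9.208/0.2679 = 34.371
0.8548/0.2682 = 3.1872
R_total = 0.1737 + 34.371 + 3.1872 = 37.732 ft²·°F·h/BTU
Q = A·ΔT/R = 271 × 60.72 / 37.732 = 436.11 BTU/h

436.1 BTU/h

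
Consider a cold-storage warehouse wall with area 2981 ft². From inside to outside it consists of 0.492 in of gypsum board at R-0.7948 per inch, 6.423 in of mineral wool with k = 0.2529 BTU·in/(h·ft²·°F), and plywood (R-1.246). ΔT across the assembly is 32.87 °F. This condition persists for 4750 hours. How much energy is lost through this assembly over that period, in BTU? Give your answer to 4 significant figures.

17220000 BTU

0.492 × 0.7948 = 0.39104
6.423/0.2529 = 25.397
R_total = 0.39104 + 25.397 + 1.246 = 27.034 ft²·°F·h/BTU
Q = 2981 × 32.87 / 27.034 = 3624.5 BTU/h
E = 3624.5 × 4750 = 17216000 BTU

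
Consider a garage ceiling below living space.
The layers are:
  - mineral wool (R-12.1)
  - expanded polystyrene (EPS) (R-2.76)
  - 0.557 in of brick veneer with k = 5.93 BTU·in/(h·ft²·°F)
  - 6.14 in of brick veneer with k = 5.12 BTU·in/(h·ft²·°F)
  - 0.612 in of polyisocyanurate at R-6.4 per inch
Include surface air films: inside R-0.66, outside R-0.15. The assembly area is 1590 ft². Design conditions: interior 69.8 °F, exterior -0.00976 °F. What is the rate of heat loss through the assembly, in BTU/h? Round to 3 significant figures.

5320 BTU/h

0.557/5.93 = 0.09393
6.14/5.12 = 1.199
0.612 × 6.4 = 3.917
R_total = 0.66 + 12.1 + 2.76 + 0.09393 + 1.199 + 3.917 + 0.15 = 20.88 ft²·°F·h/BTU
Q = A·ΔT/R = 1590 × (69.8 − (-0.00976)) / 20.88 = 5316 BTU/h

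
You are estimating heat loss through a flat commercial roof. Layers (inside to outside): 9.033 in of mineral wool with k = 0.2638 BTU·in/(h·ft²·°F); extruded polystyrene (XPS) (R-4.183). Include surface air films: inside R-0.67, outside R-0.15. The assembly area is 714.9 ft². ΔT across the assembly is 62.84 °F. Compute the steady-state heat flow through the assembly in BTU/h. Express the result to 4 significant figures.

1145 BTU/h

9.033/0.2638 = 34.242
R_total = 0.67 + 34.242 + 4.183 + 0.15 = 39.245 ft²·°F·h/BTU
Q = A·ΔT/R = 714.9 × 62.84 / 39.245 = 1144.7 BTU/h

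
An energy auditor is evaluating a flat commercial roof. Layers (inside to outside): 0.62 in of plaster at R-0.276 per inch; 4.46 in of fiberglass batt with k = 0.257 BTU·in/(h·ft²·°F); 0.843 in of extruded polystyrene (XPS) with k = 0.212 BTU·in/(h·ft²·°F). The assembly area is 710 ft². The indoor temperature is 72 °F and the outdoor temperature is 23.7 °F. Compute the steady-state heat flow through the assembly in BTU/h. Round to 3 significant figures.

1590 BTU/h

0.62 × 0.276 = 0.1711
4.46/0.257 = 17.35
0.843/0.212 = 3.976
R_total = 0.1711 + 17.35 + 3.976 = 21.5 ft²·°F·h/BTU
Q = A·ΔT/R = 710 × (72 − 23.7) / 21.5 = 1595 BTU/h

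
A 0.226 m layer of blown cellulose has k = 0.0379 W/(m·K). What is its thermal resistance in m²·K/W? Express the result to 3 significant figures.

R = L/k = 0.226/0.0379 = 5.963 m²·K/W

5.96 m²·K/W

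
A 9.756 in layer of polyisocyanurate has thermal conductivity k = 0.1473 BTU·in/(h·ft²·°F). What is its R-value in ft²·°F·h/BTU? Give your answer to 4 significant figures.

66.23 ft²·°F·h/BTU

R = L/k = 9.756/0.1473 = 66.232 ft²·°F·h/BTU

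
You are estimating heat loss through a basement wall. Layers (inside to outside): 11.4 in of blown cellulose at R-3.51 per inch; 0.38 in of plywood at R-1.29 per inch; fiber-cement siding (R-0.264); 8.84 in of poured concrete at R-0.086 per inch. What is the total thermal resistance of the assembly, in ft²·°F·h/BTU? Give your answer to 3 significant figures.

11.4 × 3.51 = 40.01
0.38 × 1.29 = 0.4902
8.84 × 0.086 = 0.7602
R_total = 40.01 + 0.4902 + 0.264 + 0.7602 = 41.53 ft²·°F·h/BTU

41.5 ft²·°F·h/BTU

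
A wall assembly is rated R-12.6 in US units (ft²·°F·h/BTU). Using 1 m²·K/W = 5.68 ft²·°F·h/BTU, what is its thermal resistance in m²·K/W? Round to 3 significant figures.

2.22 m²·K/W

R_SI = 12.6/5.68 = 2.218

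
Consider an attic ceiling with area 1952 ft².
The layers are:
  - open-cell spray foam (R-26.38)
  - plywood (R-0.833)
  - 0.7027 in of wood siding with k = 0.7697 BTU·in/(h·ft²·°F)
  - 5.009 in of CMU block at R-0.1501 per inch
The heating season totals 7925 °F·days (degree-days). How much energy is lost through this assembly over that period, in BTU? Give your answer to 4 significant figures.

0.7027/0.7697 = 0.91295
5.009 × 0.1501 = 0.75185
R_total = 26.38 + 0.833 + 0.91295 + 0.75185 = 28.878 ft²·°F·h/BTU
E = A × HDD × 24 / R = 1952 × 7925 × 24 / 28.878 = 12857000 BTU

12860000 BTU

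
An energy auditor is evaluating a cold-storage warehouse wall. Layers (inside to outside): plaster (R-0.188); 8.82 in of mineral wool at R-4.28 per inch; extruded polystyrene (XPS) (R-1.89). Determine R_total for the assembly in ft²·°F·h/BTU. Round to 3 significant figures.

39.8 ft²·°F·h/BTU

8.82 × 4.28 = 37.75
R_total = 0.188 + 37.75 + 1.89 = 39.83 ft²·°F·h/BTU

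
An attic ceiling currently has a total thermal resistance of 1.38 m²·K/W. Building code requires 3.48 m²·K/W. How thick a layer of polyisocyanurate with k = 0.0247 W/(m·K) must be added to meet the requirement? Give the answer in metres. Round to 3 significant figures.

ΔR = 3.48 − 1.38 = 2.1 m²·K/W
L = ΔR × k = 2.1 × 0.0247 = 0.05187 m

0.0519 m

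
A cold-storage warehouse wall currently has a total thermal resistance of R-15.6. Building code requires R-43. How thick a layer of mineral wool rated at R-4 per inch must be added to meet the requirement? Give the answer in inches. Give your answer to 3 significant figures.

ΔR = 43 − 15.6 = 27.4 ft²·°F·h/BTU
L = ΔR / (R/in) = 27.4/4 = 6.85 in

6.85 in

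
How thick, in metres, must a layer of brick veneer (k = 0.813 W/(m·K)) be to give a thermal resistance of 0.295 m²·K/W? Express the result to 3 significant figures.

L = R·k = 0.295 × 0.813 = 0.2398 m

0.240 m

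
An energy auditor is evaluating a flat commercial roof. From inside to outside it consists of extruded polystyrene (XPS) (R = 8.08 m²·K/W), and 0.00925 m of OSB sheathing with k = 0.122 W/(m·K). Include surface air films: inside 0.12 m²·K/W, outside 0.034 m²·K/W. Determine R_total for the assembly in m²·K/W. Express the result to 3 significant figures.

0.00925/0.122 = 0.07582
R_total = 0.12 + 8.08 + 0.07582 + 0.034 = 8.31 m²·K/W

8.31 m²·K/W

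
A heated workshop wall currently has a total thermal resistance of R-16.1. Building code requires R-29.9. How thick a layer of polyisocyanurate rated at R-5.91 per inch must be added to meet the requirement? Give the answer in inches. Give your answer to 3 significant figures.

2.34 in

ΔR = 29.9 − 16.1 = 13.8 ft²·°F·h/BTU
L = ΔR / (R/in) = 13.8/5.91 = 2.335 in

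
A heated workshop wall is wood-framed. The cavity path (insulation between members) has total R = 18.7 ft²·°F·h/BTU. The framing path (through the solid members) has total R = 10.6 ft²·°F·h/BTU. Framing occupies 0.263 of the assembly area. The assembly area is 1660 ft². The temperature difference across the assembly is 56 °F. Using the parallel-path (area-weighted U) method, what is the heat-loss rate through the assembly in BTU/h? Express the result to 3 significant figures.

5970 BTU/h

U_eff = 0.737/18.7 + 0.263/10.6 = 0.03941 + 0.02481 = 0.06422
R_eff = 1/U_eff = 15.57 ft²·°F·h/BTU
Q = 1660 × 56 / 15.57 = 5970 BTU/h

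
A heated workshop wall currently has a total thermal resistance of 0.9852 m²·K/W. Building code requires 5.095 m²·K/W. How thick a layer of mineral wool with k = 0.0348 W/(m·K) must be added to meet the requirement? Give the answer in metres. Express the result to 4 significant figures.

ΔR = 5.095 − 0.9852 = 4.1098 m²·K/W
L = ΔR × k = 4.1098 × 0.0348 = 0.14302 m

0.1430 m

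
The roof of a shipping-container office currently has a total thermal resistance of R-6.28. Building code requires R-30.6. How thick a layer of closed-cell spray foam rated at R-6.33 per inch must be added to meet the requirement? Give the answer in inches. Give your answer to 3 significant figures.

3.84 in

ΔR = 30.6 − 6.28 = 24.32 ft²·°F·h/BTU
L = ΔR / (R/in) = 24.32/6.33 = 3.842 in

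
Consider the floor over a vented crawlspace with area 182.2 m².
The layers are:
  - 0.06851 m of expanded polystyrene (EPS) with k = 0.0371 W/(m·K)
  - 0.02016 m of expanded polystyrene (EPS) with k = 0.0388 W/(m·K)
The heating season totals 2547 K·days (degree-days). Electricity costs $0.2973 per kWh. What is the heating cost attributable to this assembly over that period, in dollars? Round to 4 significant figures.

0.06851/0.0371 = 1.8466
0.02016/0.0388 = 0.51959
R_total = 1.8466 + 0.51959 = 2.3662 m²·K/W
E = A × HDD × 24 / R / 1000 = 182.2 × 2547 × 24 / 2.3662 / 1000 = 4706.9 kWh
Cost = 4706.9 × 0.2973 = $1399.4

1399 dollars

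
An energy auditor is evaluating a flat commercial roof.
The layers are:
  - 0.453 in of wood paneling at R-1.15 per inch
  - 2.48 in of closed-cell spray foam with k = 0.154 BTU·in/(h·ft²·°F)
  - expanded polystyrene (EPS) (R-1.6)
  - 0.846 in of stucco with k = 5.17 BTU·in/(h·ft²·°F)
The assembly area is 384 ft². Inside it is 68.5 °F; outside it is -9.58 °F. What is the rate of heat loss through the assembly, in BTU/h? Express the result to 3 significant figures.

1630 BTU/h

0.453 × 1.15 = 0.521
2.48/0.154 = 16.1
0.846/5.17 = 0.1636
R_total = 0.521 + 16.1 + 1.6 + 0.1636 = 18.39 ft²·°F·h/BTU
Q = A·ΔT/R = 384 × (68.5 − (-9.58)) / 18.39 = 1631 BTU/h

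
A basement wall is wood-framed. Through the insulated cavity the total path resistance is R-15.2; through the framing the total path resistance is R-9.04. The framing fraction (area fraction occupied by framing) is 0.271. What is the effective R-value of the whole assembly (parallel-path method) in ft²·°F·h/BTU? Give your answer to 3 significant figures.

12.8 ft²·°F·h/BTU

U_eff = 0.729/15.2 + 0.271/9.04 = 0.04796 + 0.02998 = 0.07794
R_eff = 1/U_eff = 12.83 ft²·°F·h/BTU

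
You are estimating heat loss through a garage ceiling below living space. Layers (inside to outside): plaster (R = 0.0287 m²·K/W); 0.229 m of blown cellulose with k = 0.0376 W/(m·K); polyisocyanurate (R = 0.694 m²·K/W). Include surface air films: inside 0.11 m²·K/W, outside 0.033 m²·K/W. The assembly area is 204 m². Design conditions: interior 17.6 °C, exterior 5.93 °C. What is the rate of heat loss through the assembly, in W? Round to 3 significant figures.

342 W

0.229/0.0376 = 6.09
R_total = 0.11 + 0.0287 + 6.09 + 0.694 + 0.033 = 6.956 m²·K/W
Q = A·ΔT/R = 204 × (17.6 − 5.93) / 6.956 = 342.2 W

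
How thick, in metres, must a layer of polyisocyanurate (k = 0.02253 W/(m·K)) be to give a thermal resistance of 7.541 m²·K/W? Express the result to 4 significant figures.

L = R·k = 7.541 × 0.02253 = 0.1699 m

0.1699 m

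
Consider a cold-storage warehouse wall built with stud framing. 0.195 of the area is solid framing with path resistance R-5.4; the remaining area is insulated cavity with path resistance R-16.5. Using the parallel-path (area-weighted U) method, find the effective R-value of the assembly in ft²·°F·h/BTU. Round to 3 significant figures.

11.8 ft²·°F·h/BTU

U_eff = 0.805/16.5 + 0.195/5.4 = 0.04879 + 0.03611 = 0.0849
R_eff = 1/U_eff = 11.78 ft²·°F·h/BTU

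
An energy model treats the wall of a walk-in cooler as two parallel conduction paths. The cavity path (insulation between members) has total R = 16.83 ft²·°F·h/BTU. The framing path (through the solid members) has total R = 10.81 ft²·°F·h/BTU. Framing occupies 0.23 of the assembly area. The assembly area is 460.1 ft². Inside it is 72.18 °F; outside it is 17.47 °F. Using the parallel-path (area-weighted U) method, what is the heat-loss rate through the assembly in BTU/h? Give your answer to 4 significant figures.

1687 BTU/h

U_eff = 0.77/16.83 + 0.23/10.81 = 0.045752 + 0.021277 = 0.067028
R_eff = 1/U_eff = 14.919 ft²·°F·h/BTU
Q = 460.1 × (72.18 − 17.47) / 14.919 = 1687.2 BTU/h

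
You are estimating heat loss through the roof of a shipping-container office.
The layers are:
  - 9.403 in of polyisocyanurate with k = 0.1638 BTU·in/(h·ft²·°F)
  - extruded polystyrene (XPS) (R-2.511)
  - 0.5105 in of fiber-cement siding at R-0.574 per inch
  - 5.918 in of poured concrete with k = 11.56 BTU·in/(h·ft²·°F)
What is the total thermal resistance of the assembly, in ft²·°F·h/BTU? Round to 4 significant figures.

60.72 ft²·°F·h/BTU

9.403/0.1638 = 57.405
0.5105 × 0.574 = 0.29303
5.918/11.56 = 0.51194
R_total = 57.405 + 2.511 + 0.29303 + 0.51194 = 60.721 ft²·°F·h/BTU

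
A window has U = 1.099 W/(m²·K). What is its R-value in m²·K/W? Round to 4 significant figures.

0.9099 m²·K/W

R = 1/U = 1/1.099 = 0.90992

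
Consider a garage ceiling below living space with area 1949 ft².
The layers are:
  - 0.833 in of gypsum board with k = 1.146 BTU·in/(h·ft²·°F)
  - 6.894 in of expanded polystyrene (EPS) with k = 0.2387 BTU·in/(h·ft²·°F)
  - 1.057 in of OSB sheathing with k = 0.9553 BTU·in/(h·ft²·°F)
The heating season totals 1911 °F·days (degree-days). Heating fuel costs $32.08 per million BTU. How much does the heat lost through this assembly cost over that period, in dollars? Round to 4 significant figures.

93.36 dollars

0.833/1.146 = 0.72688
6.894/0.2387 = 28.881
1.057/0.9553 = 1.1065
R_total = 0.72688 + 28.881 + 1.1065 = 30.715 ft²·°F·h/BTU
E = A × HDD × 24 / R = 1949 × 1911 × 24 / 30.715 = 2910300 BTU
Cost = 2910300/10⁶ × 32.08 = $93.362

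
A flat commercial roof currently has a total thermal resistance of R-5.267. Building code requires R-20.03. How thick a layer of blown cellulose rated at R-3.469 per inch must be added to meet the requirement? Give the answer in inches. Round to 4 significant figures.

4.256 in

ΔR = 20.03 − 5.267 = 14.763 ft²·°F·h/BTU
L = ΔR / (R/in) = 14.763/3.469 = 4.2557 in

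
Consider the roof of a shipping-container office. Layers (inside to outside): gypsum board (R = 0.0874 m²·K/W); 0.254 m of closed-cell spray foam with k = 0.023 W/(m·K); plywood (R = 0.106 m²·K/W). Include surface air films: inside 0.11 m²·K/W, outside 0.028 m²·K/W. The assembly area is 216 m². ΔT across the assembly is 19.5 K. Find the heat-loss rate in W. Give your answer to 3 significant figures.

0.254/0.023 = 11.04
R_total = 0.11 + 0.0874 + 11.04 + 0.106 + 0.028 = 11.37 m²·K/W
Q = A·ΔT/R = 216 × 19.5 / 11.37 = 370.3 W

370 W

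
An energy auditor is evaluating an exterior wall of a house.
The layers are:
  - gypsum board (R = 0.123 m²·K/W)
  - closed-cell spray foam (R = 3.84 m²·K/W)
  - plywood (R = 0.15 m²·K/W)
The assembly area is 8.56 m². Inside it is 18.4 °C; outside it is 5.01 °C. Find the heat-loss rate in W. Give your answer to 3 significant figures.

R_total = 0.123 + 3.84 + 0.15 = 4.113 m²·K/W
Q = A·ΔT/R = 8.56 × (18.4 − 5.01) / 4.113 = 27.87 W

27.9 W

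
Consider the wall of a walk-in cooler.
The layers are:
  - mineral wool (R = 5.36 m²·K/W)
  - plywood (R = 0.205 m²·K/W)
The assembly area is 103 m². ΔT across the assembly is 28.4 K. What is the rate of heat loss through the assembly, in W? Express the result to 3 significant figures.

526 W

R_total = 5.36 + 0.205 = 5.565 m²·K/W
Q = A·ΔT/R = 103 × 28.4 / 5.565 = 525.6 W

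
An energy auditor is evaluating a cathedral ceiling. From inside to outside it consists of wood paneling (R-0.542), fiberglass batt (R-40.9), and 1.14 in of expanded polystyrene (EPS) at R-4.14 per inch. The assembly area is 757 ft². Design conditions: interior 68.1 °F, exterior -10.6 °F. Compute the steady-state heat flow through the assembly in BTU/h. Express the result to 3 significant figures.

1290 BTU/h

1.14 × 4.14 = 4.72
R_total = 0.542 + 40.9 + 4.72 = 46.16 ft²·°F·h/BTU
Q = A·ΔT/R = 757 × (68.1 − (-10.6)) / 46.16 = 1291 BTU/h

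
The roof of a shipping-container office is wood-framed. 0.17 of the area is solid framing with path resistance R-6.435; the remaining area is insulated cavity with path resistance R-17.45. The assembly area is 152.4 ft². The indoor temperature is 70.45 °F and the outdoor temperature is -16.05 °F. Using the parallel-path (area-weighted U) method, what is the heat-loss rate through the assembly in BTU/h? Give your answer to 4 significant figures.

975.3 BTU/h

U_eff = 0.83/17.45 + 0.17/6.435 = 0.047564 + 0.026418 = 0.073982
R_eff = 1/U_eff = 13.517 ft²·°F·h/BTU
Q = 152.4 × (70.45 − (-16.05)) / 13.517 = 975.28 BTU/h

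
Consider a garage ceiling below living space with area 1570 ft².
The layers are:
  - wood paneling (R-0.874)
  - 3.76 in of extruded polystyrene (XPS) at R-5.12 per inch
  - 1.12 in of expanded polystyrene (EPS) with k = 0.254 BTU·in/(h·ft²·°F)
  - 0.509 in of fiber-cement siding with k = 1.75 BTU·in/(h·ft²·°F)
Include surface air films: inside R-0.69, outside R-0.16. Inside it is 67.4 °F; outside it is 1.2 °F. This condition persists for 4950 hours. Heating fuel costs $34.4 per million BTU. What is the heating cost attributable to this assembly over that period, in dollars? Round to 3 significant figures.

3.76 × 5.12 = 19.25
1.12/0.254 = 4.409
0.509/1.75 = 0.2909
R_total = 0.69 + 0.874 + 19.25 + 4.409 + 0.2909 + 0.16 = 25.68 ft²·°F·h/BTU
Q = 1570 × (67.4 − 1.2) / 25.68 = 4048 BTU/h
E = 4048 × 4950 = 20040000 BTU
Cost = 20040000/10⁶ × 34.4 = $689.3

689 dollars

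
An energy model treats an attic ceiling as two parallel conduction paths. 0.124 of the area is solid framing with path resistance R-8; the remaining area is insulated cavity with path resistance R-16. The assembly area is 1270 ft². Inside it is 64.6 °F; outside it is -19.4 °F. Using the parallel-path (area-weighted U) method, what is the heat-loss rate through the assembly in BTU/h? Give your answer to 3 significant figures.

U_eff = 0.876/16 + 0.124/8 = 0.05475 + 0.0155 = 0.07025
R_eff = 1/U_eff = 14.23 ft²·°F·h/BTU
Q = 1270 × (64.6 − (-19.4)) / 14.23 = 7494 BTU/h

7490 BTU/h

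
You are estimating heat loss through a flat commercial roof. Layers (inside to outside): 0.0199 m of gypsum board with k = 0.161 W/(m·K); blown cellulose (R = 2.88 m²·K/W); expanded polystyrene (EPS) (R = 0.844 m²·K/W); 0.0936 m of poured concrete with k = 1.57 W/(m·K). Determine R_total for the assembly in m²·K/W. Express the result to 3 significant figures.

0.0199/0.161 = 0.1236
0.0936/1.57 = 0.05962
R_total = 0.1236 + 2.88 + 0.844 + 0.05962 = 3.907 m²·K/W

3.91 m²·K/W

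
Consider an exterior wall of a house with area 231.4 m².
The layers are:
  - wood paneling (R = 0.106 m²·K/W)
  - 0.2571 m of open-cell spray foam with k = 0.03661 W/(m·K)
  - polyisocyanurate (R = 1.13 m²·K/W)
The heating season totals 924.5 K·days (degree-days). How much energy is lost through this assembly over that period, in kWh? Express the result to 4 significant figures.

0.2571/0.03661 = 7.0227
R_total = 0.106 + 7.0227 + 1.13 = 8.2587 m²·K/W
E = A × HDD × 24 / R / 1000 = 231.4 × 924.5 × 24 / 8.2587 / 1000 = 621.69 kWh

621.7 kWh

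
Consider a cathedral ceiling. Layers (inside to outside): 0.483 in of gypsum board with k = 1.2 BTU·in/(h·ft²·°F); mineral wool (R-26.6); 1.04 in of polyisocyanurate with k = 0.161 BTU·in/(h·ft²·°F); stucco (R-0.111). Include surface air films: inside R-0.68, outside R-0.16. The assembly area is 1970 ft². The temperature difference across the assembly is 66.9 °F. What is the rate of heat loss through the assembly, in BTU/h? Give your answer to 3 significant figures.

3830 BTU/h

0.483/1.2 = 0.4025
1.04/0.161 = 6.46
R_total = 0.68 + 0.4025 + 26.6 + 6.46 + 0.111 + 0.16 = 34.41 ft²·°F·h/BTU
Q = A·ΔT/R = 1970 × 66.9 / 34.41 = 3830 BTU/h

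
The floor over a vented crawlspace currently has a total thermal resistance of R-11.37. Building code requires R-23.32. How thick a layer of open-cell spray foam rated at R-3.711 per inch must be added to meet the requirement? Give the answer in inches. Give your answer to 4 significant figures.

ΔR = 23.32 − 11.37 = 11.95 ft²·°F·h/BTU
L = ΔR / (R/in) = 11.95/3.711 = 3.2202 in

3.220 in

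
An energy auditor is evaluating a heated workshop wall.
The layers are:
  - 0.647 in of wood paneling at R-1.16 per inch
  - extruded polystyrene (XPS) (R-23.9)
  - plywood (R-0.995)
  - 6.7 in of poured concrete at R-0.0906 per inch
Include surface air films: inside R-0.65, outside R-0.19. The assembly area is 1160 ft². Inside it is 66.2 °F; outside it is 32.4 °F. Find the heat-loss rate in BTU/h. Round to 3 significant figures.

0.647 × 1.16 = 0.7505
6.7 × 0.0906 = 0.607
R_total = 0.65 + 0.7505 + 23.9 + 0.995 + 0.607 + 0.19 = 27.09 ft²·°F·h/BTU
Q = A·ΔT/R = 1160 × (66.2 − 32.4) / 27.09 = 1447 BTU/h

1450 BTU/h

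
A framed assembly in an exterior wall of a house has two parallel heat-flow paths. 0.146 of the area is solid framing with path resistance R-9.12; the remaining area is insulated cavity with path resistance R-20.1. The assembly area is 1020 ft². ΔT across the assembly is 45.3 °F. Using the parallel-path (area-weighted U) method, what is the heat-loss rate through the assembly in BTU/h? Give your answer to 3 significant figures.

U_eff = 0.854/20.1 + 0.146/9.12 = 0.04249 + 0.01601 = 0.0585
R_eff = 1/U_eff = 17.1 ft²·°F·h/BTU
Q = 1020 × 45.3 / 17.1 = 2703 BTU/h

2700 BTU/h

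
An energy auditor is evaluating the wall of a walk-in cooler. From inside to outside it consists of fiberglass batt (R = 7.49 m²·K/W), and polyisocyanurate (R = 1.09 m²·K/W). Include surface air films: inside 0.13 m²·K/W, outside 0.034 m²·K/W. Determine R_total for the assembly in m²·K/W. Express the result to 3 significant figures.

R_total = 0.13 + 7.49 + 1.09 + 0.034 = 8.744 m²·K/W

8.74 m²·K/W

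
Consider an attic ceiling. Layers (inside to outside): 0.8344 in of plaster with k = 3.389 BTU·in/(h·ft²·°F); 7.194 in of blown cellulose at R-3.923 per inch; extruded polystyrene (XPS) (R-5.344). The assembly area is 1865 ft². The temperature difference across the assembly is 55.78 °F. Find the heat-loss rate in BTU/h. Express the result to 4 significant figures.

0.8344/3.389 = 0.24621
7.194 × 3.923 = 28.222
R_total = 0.24621 + 28.222 + 5.344 = 33.812 ft²·°F·h/BTU
Q = A·ΔT/R = 1865 × 55.78 / 33.812 = 3076.7 BTU/h

3077 BTU/h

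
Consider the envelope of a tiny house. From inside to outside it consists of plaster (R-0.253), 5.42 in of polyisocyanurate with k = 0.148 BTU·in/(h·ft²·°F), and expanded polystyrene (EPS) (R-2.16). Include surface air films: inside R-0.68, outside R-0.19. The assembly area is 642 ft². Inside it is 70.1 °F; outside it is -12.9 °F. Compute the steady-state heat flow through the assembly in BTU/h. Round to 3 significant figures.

1340 BTU/h

5.42/0.148 = 36.62
R_total = 0.68 + 0.253 + 36.62 + 2.16 + 0.19 = 39.9 ft²·°F·h/BTU
Q = A·ΔT/R = 642 × (70.1 − (-12.9)) / 39.9 = 1335 BTU/h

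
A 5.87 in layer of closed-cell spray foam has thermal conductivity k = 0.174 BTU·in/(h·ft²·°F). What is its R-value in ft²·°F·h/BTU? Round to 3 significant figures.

R = L/k = 5.87/0.174 = 33.74 ft²·°F·h/BTU

33.7 ft²·°F·h/BTU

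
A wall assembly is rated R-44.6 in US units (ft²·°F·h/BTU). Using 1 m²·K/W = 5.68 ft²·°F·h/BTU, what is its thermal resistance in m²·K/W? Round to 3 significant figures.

R_SI = 44.6/5.68 = 7.852

7.85 m²·K/W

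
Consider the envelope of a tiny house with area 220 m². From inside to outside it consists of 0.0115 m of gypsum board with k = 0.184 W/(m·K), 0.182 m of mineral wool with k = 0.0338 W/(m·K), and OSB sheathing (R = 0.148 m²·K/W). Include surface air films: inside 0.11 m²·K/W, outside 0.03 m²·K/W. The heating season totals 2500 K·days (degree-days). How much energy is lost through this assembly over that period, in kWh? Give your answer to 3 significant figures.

0.0115/0.184 = 0.0625
0.182/0.0338 = 5.385
R_total = 0.11 + 0.0625 + 5.385 + 0.148 + 0.03 = 5.735 m²·K/W
E = A × HDD × 24 / R / 1000 = 220 × 2500 × 24 / 5.735 / 1000 = 2302 kWh

2300 kWh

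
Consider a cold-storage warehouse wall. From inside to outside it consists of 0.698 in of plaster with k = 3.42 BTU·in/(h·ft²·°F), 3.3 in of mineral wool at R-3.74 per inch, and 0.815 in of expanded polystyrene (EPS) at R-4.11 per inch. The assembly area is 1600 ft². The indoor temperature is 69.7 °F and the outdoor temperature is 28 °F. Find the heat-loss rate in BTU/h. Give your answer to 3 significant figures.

4200 BTU/h

0.698/3.42 = 0.2041
3.3 × 3.74 = 12.34
0.815 × 4.11 = 3.35
R_total = 0.2041 + 12.34 + 3.35 = 15.9 ft²·°F·h/BTU
Q = A·ΔT/R = 1600 × (69.7 − 28) / 15.9 = 4197 BTU/h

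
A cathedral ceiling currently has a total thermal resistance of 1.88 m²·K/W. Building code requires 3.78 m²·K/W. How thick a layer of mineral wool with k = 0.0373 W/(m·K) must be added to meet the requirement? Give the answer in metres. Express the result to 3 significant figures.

0.0709 m

ΔR = 3.78 − 1.88 = 1.9 m²·K/W
L = ΔR × k = 1.9 × 0.0373 = 0.07087 m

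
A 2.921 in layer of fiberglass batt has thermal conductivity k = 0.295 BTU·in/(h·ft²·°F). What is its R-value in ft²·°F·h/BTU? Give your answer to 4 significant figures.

9.902 ft²·°F·h/BTU

R = L/k = 2.921/0.295 = 9.9017 ft²·°F·h/BTU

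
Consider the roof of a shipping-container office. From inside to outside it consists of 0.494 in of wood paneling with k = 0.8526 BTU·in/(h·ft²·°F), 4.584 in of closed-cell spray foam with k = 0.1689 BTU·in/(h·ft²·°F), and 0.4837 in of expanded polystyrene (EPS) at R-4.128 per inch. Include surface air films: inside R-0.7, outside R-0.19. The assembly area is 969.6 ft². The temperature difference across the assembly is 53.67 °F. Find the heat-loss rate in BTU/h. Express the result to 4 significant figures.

0.494/0.8526 = 0.5794
4.584/0.1689 = 27.14
0.4837 × 4.128 = 1.9967
R_total = 0.7 + 0.5794 + 27.14 + 1.9967 + 0.19 = 30.606 ft²·°F·h/BTU
Q = A·ΔT/R = 969.6 × 53.67 / 30.606 = 1700.2 BTU/h

1700 BTU/h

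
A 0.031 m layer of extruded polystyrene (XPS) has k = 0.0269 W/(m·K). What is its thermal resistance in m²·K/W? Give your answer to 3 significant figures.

R = L/k = 0.031/0.0269 = 1.152 m²·K/W

1.15 m²·K/W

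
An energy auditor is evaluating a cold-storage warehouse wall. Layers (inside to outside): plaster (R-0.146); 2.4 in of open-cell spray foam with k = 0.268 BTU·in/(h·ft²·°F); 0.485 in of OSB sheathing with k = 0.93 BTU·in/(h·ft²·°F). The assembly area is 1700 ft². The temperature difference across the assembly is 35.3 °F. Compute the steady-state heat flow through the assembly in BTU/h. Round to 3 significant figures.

6240 BTU/h

2.4/0.268 = 8.955
0.485/0.93 = 0.5215
R_total = 0.146 + 8.955 + 0.5215 = 9.623 ft²·°F·h/BTU
Q = A·ΔT/R = 1700 × 35.3 / 9.623 = 6236 BTU/h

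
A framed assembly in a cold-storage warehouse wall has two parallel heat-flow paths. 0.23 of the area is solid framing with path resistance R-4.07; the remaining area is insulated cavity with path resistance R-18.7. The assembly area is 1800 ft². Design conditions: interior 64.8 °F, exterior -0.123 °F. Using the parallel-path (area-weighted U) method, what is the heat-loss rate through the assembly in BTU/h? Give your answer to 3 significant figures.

U_eff = 0.77/18.7 + 0.23/4.07 = 0.04118 + 0.05651 = 0.09769
R_eff = 1/U_eff = 10.24 ft²·°F·h/BTU
Q = 1800 × (64.8 − (-0.123)) / 10.24 = 11420 BTU/h

11400 BTU/h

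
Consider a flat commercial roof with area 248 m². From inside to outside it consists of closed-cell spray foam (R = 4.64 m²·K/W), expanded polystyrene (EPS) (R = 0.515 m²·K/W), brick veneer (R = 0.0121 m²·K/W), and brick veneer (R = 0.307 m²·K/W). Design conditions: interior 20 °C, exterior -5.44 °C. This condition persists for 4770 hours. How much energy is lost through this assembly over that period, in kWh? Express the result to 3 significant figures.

5500 kWh

R_total = 4.64 + 0.515 + 0.0121 + 0.307 = 5.474 m²·K/W
Q = 248 × (20 − (-5.44)) / 5.474 = 1153 W
E = 1153 W × 4770 h / 1000 = 5498 kWh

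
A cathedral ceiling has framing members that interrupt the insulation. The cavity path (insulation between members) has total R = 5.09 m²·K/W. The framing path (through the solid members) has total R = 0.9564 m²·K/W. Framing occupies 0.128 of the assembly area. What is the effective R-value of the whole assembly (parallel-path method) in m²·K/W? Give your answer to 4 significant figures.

U_eff = 0.872/5.09 + 0.128/0.9564 = 0.17132 + 0.13384 = 0.30515
R_eff = 1/U_eff = 3.2771 m²·K/W

3.277 m²·K/W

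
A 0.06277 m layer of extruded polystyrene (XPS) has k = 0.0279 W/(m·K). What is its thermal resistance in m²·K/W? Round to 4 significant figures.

R = L/k = 0.06277/0.0279 = 2.2498 m²·K/W

2.250 m²·K/W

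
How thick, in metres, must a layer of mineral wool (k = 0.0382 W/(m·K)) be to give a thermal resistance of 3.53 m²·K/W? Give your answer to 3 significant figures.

L = R·k = 3.53 × 0.0382 = 0.1348 m

0.135 m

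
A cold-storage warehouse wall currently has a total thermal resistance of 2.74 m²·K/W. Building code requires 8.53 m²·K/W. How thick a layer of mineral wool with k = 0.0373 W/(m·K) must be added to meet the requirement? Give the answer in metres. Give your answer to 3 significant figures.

0.216 m

ΔR = 8.53 − 2.74 = 5.79 m²·K/W
L = ΔR × k = 5.79 × 0.0373 = 0.216 m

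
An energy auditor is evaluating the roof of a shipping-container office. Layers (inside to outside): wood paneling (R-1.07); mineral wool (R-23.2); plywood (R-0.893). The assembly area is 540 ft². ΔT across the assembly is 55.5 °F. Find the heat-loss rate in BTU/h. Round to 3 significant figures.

R_total = 1.07 + 23.2 + 0.893 = 25.16 ft²·°F·h/BTU
Q = A·ΔT/R = 540 × 55.5 / 25.16 = 1191 BTU/h

1190 BTU/h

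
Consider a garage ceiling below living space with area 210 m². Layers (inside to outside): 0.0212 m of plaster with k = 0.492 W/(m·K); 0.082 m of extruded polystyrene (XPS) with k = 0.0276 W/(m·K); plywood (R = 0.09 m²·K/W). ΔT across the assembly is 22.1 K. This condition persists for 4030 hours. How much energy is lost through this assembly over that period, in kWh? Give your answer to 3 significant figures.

6030 kWh

0.0212/0.492 = 0.04309
0.082/0.0276 = 2.971
R_total = 0.04309 + 2.971 + 0.09 = 3.104 m²·K/W
Q = 210 × 22.1 / 3.104 = 1495 W
E = 1495 W × 4030 h / 1000 = 6025 kWh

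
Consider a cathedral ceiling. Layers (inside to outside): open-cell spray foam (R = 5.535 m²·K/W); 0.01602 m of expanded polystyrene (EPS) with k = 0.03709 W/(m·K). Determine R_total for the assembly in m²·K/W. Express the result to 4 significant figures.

5.967 m²·K/W

0.01602/0.03709 = 0.43192
R_total = 5.535 + 0.43192 = 5.9669 m²·K/W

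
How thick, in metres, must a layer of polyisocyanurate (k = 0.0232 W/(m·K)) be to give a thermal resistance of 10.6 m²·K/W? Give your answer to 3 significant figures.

L = R·k = 10.6 × 0.0232 = 0.2459 m

0.246 m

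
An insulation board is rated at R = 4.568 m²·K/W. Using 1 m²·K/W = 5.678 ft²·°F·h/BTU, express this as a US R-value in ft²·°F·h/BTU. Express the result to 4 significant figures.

R_US = 4.568 × 5.678 = 25.937

25.94 ft²·°F·h/BTU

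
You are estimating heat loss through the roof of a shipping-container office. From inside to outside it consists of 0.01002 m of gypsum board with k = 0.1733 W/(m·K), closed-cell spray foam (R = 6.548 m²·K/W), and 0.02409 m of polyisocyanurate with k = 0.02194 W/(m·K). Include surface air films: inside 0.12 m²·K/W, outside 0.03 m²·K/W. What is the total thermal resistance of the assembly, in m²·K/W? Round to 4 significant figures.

7.854 m²·K/W

0.01002/0.1733 = 0.057819
0.02409/0.02194 = 1.098
R_total = 0.12 + 0.057819 + 6.548 + 1.098 + 0.03 = 7.8538 m²·K/W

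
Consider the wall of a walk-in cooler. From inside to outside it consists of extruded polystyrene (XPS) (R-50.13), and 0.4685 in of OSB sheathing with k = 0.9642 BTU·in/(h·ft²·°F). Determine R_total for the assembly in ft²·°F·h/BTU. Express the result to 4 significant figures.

0.4685/0.9642 = 0.4859
R_total = 50.13 + 0.4859 = 50.616 ft²·°F·h/BTU

50.62 ft²·°F·h/BTU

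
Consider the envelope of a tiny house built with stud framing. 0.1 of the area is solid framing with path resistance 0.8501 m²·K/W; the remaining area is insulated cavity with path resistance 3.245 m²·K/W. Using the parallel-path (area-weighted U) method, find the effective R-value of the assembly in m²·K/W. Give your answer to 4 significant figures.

U_eff = 0.9/3.245 + 0.1/0.8501 = 0.27735 + 0.11763 = 0.39498
R_eff = 1/U_eff = 2.5318 m²·K/W

2.532 m²·K/W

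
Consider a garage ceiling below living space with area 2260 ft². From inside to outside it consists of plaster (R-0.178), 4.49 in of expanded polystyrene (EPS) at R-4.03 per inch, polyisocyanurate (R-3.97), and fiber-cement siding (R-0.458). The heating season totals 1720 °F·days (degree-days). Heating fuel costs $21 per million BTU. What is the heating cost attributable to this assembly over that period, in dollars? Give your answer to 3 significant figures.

86.3 dollars

4.49 × 4.03 = 18.09
R_total = 0.178 + 18.09 + 3.97 + 0.458 = 22.7 ft²·°F·h/BTU
E = A × HDD × 24 / R = 2260 × 1720 × 24 / 22.7 = 4110000 BTU
Cost = 4110000/10⁶ × 21 = $86.3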